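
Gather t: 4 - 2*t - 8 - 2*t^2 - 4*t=-2*t^2 - 6*t - 4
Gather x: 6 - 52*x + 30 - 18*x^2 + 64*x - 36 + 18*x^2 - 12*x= 0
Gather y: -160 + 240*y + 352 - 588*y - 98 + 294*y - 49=45 - 54*y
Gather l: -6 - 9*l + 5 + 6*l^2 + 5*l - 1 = 6*l^2 - 4*l - 2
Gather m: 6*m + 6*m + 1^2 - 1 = 12*m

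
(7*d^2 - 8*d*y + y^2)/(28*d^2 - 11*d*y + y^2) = (-d + y)/(-4*d + y)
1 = 1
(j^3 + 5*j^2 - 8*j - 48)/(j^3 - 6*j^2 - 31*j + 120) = (j^2 + 8*j + 16)/(j^2 - 3*j - 40)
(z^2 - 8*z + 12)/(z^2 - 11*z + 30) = (z - 2)/(z - 5)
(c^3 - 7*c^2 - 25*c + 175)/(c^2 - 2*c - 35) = c - 5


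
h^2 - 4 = (h - 2)*(h + 2)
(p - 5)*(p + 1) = p^2 - 4*p - 5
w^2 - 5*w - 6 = (w - 6)*(w + 1)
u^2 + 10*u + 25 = (u + 5)^2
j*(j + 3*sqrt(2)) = j^2 + 3*sqrt(2)*j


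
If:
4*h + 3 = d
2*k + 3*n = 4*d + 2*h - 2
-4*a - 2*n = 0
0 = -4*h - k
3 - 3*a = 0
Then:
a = 1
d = 7/13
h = -8/13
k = 32/13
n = -2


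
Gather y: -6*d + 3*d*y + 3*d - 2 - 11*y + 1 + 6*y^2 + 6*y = -3*d + 6*y^2 + y*(3*d - 5) - 1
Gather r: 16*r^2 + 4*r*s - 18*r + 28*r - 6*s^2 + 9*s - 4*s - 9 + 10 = 16*r^2 + r*(4*s + 10) - 6*s^2 + 5*s + 1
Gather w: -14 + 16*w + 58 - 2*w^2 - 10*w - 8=-2*w^2 + 6*w + 36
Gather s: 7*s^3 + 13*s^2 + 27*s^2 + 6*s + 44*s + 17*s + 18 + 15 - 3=7*s^3 + 40*s^2 + 67*s + 30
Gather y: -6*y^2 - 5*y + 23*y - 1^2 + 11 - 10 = -6*y^2 + 18*y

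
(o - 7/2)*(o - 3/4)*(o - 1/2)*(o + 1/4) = o^4 - 9*o^3/2 + 57*o^2/16 - o/8 - 21/64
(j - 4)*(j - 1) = j^2 - 5*j + 4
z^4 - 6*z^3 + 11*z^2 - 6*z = z*(z - 3)*(z - 2)*(z - 1)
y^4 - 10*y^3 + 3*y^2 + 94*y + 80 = (y - 8)*(y - 5)*(y + 1)*(y + 2)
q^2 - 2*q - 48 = (q - 8)*(q + 6)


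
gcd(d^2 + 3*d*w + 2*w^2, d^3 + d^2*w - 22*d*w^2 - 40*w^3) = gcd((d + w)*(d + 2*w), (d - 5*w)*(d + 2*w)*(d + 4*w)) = d + 2*w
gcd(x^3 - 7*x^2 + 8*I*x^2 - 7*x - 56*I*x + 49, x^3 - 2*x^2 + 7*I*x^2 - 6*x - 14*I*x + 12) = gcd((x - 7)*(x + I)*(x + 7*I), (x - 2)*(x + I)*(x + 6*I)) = x + I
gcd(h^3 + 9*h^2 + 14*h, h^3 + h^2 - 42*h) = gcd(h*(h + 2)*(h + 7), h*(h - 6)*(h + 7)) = h^2 + 7*h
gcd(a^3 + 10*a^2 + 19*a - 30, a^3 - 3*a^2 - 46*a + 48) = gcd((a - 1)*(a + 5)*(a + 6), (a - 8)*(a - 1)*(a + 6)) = a^2 + 5*a - 6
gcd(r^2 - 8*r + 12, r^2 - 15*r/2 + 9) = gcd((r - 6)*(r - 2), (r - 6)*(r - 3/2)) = r - 6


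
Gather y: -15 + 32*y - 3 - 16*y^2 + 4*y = -16*y^2 + 36*y - 18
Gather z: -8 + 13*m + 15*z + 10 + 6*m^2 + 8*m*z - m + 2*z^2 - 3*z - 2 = 6*m^2 + 12*m + 2*z^2 + z*(8*m + 12)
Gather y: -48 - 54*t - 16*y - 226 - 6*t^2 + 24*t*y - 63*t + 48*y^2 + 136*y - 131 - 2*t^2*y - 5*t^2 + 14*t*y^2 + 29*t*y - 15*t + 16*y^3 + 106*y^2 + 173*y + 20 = -11*t^2 - 132*t + 16*y^3 + y^2*(14*t + 154) + y*(-2*t^2 + 53*t + 293) - 385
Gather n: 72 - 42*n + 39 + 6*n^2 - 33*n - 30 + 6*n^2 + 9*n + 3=12*n^2 - 66*n + 84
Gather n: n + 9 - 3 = n + 6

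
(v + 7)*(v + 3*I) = v^2 + 7*v + 3*I*v + 21*I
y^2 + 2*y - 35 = (y - 5)*(y + 7)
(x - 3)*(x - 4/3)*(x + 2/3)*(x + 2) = x^4 - 5*x^3/3 - 56*x^2/9 + 44*x/9 + 16/3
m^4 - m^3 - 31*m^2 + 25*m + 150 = (m - 5)*(m - 3)*(m + 2)*(m + 5)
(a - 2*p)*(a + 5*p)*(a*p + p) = a^3*p + 3*a^2*p^2 + a^2*p - 10*a*p^3 + 3*a*p^2 - 10*p^3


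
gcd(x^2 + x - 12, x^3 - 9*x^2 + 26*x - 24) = x - 3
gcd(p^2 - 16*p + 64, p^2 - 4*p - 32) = p - 8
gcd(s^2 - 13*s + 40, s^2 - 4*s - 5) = s - 5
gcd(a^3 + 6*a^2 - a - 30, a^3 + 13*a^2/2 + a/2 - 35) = a^2 + 3*a - 10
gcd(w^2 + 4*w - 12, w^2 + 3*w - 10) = w - 2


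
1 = 1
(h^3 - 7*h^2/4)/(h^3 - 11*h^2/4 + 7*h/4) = h/(h - 1)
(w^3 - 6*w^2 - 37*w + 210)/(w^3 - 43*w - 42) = (w - 5)/(w + 1)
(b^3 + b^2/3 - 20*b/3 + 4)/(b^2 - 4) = (b^2 + 7*b/3 - 2)/(b + 2)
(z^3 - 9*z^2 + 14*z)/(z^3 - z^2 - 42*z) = (z - 2)/(z + 6)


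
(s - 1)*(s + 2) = s^2 + s - 2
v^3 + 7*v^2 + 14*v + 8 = (v + 1)*(v + 2)*(v + 4)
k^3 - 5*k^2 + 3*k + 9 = (k - 3)^2*(k + 1)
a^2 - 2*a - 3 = (a - 3)*(a + 1)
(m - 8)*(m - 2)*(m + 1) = m^3 - 9*m^2 + 6*m + 16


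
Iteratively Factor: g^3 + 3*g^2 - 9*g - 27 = (g + 3)*(g^2 - 9) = (g - 3)*(g + 3)*(g + 3)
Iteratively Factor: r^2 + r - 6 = (r - 2)*(r + 3)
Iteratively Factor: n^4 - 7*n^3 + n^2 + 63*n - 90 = (n - 3)*(n^3 - 4*n^2 - 11*n + 30) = (n - 3)*(n + 3)*(n^2 - 7*n + 10) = (n - 3)*(n - 2)*(n + 3)*(n - 5)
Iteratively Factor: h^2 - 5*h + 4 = (h - 4)*(h - 1)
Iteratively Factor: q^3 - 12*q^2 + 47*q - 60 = (q - 3)*(q^2 - 9*q + 20) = (q - 4)*(q - 3)*(q - 5)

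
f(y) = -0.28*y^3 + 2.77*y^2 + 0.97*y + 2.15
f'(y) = -0.84*y^2 + 5.54*y + 0.97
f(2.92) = 21.63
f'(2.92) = 9.98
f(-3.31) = 39.44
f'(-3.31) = -26.57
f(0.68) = 4.00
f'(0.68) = 4.35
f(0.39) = 2.93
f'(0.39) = 3.00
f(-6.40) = 182.80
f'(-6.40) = -68.89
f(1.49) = 8.82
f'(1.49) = 7.36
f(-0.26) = 2.09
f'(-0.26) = -0.53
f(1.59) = 9.57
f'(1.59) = 7.65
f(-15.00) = 1555.85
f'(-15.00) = -271.13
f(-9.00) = 421.91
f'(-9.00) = -116.93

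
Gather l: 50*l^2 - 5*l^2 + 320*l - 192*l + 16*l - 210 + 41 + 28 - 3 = 45*l^2 + 144*l - 144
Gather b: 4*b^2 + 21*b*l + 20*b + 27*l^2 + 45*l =4*b^2 + b*(21*l + 20) + 27*l^2 + 45*l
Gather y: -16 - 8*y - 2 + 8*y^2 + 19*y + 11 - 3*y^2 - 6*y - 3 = 5*y^2 + 5*y - 10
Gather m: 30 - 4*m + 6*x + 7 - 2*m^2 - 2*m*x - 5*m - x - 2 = -2*m^2 + m*(-2*x - 9) + 5*x + 35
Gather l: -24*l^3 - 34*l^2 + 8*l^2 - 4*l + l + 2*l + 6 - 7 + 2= -24*l^3 - 26*l^2 - l + 1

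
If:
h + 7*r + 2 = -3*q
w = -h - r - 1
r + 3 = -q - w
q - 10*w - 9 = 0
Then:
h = -33/37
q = -107/37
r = 40/37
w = -44/37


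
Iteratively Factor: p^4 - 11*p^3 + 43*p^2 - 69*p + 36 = (p - 4)*(p^3 - 7*p^2 + 15*p - 9) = (p - 4)*(p - 3)*(p^2 - 4*p + 3) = (p - 4)*(p - 3)^2*(p - 1)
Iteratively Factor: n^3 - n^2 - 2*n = (n)*(n^2 - n - 2) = n*(n - 2)*(n + 1)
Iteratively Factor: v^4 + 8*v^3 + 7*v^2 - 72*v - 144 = (v + 4)*(v^3 + 4*v^2 - 9*v - 36) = (v - 3)*(v + 4)*(v^2 + 7*v + 12) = (v - 3)*(v + 4)^2*(v + 3)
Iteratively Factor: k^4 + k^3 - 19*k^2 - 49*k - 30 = (k + 1)*(k^3 - 19*k - 30) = (k + 1)*(k + 2)*(k^2 - 2*k - 15) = (k - 5)*(k + 1)*(k + 2)*(k + 3)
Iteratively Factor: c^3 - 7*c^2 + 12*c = (c - 3)*(c^2 - 4*c) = c*(c - 3)*(c - 4)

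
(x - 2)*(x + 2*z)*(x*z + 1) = x^3*z + 2*x^2*z^2 - 2*x^2*z + x^2 - 4*x*z^2 + 2*x*z - 2*x - 4*z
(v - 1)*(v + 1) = v^2 - 1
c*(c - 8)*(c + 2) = c^3 - 6*c^2 - 16*c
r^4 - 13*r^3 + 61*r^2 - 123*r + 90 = (r - 5)*(r - 3)^2*(r - 2)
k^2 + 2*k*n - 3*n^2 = (k - n)*(k + 3*n)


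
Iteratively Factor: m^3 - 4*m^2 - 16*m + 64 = (m + 4)*(m^2 - 8*m + 16) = (m - 4)*(m + 4)*(m - 4)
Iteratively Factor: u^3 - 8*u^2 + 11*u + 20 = (u - 5)*(u^2 - 3*u - 4) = (u - 5)*(u - 4)*(u + 1)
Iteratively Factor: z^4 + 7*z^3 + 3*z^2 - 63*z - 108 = (z + 3)*(z^3 + 4*z^2 - 9*z - 36) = (z + 3)*(z + 4)*(z^2 - 9) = (z - 3)*(z + 3)*(z + 4)*(z + 3)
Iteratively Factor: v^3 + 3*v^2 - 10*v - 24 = (v + 2)*(v^2 + v - 12) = (v + 2)*(v + 4)*(v - 3)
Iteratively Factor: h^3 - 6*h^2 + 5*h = (h - 5)*(h^2 - h) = (h - 5)*(h - 1)*(h)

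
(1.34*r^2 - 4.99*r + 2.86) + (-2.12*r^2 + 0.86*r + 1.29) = -0.78*r^2 - 4.13*r + 4.15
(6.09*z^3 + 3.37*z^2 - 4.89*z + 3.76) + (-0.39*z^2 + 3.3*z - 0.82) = 6.09*z^3 + 2.98*z^2 - 1.59*z + 2.94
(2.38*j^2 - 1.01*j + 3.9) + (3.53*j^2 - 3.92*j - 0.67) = 5.91*j^2 - 4.93*j + 3.23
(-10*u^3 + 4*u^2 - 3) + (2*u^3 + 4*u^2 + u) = -8*u^3 + 8*u^2 + u - 3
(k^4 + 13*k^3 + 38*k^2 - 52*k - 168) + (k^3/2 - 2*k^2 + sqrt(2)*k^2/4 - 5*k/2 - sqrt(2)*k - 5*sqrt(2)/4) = k^4 + 27*k^3/2 + sqrt(2)*k^2/4 + 36*k^2 - 109*k/2 - sqrt(2)*k - 168 - 5*sqrt(2)/4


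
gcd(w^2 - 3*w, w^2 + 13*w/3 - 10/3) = 1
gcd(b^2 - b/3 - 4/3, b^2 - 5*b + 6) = 1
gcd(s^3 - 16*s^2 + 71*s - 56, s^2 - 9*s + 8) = s^2 - 9*s + 8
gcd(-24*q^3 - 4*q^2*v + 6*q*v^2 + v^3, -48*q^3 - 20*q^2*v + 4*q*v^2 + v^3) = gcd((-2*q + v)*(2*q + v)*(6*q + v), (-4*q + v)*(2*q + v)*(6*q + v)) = 12*q^2 + 8*q*v + v^2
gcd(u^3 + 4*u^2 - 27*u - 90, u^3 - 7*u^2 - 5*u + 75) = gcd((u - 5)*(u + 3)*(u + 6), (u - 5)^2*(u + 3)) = u^2 - 2*u - 15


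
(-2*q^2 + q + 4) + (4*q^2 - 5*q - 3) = 2*q^2 - 4*q + 1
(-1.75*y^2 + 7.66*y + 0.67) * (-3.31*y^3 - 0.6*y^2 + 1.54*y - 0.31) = 5.7925*y^5 - 24.3046*y^4 - 9.5087*y^3 + 11.9369*y^2 - 1.3428*y - 0.2077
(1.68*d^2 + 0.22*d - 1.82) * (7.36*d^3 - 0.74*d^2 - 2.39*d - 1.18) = 12.3648*d^5 + 0.376*d^4 - 17.5732*d^3 - 1.1614*d^2 + 4.0902*d + 2.1476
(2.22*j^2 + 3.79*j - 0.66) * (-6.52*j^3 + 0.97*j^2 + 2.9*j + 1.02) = -14.4744*j^5 - 22.5574*j^4 + 14.4175*j^3 + 12.6152*j^2 + 1.9518*j - 0.6732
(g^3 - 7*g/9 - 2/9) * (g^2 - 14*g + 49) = g^5 - 14*g^4 + 434*g^3/9 + 32*g^2/3 - 35*g - 98/9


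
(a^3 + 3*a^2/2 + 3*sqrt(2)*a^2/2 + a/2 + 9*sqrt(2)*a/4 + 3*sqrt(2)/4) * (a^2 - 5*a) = a^5 - 7*a^4/2 + 3*sqrt(2)*a^4/2 - 21*sqrt(2)*a^3/4 - 7*a^3 - 21*sqrt(2)*a^2/2 - 5*a^2/2 - 15*sqrt(2)*a/4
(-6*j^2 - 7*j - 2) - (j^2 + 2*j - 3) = -7*j^2 - 9*j + 1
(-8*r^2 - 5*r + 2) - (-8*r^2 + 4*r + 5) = -9*r - 3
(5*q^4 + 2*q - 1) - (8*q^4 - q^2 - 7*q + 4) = -3*q^4 + q^2 + 9*q - 5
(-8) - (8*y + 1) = -8*y - 9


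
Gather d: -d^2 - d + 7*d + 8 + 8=-d^2 + 6*d + 16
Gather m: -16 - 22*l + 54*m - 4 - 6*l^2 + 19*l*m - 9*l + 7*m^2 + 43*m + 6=-6*l^2 - 31*l + 7*m^2 + m*(19*l + 97) - 14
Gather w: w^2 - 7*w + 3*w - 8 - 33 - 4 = w^2 - 4*w - 45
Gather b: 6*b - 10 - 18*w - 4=6*b - 18*w - 14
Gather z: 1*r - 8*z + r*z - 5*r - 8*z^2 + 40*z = -4*r - 8*z^2 + z*(r + 32)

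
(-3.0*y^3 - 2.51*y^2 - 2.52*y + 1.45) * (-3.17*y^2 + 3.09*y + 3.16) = 9.51*y^5 - 1.3133*y^4 - 9.2475*y^3 - 20.3149*y^2 - 3.4827*y + 4.582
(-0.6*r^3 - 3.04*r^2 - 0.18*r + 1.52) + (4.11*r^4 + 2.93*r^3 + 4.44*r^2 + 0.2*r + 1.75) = 4.11*r^4 + 2.33*r^3 + 1.4*r^2 + 0.02*r + 3.27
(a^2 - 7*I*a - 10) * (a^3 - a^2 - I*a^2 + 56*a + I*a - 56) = a^5 - a^4 - 8*I*a^4 + 39*a^3 + 8*I*a^3 - 39*a^2 - 382*I*a^2 - 560*a + 382*I*a + 560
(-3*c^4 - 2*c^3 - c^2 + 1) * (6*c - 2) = -18*c^5 - 6*c^4 - 2*c^3 + 2*c^2 + 6*c - 2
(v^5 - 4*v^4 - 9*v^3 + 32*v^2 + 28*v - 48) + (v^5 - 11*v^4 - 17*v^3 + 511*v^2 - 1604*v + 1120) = 2*v^5 - 15*v^4 - 26*v^3 + 543*v^2 - 1576*v + 1072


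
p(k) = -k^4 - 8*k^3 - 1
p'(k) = -4*k^3 - 24*k^2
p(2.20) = -109.61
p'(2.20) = -158.75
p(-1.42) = 17.84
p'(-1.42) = -36.94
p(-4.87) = 360.52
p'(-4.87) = -107.20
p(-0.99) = 5.80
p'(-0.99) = -19.64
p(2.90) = -266.84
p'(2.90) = -299.40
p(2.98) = -291.57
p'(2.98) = -318.98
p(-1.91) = 41.43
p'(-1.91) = -59.68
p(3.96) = -743.71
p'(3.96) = -624.75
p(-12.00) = -6913.00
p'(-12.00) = 3456.00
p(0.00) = -1.00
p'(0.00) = 0.00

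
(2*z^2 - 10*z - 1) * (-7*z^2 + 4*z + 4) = -14*z^4 + 78*z^3 - 25*z^2 - 44*z - 4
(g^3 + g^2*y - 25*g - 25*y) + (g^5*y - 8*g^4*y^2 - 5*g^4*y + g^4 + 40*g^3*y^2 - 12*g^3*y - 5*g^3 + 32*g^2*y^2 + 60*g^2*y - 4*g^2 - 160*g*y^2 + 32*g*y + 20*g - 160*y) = g^5*y - 8*g^4*y^2 - 5*g^4*y + g^4 + 40*g^3*y^2 - 12*g^3*y - 4*g^3 + 32*g^2*y^2 + 61*g^2*y - 4*g^2 - 160*g*y^2 + 32*g*y - 5*g - 185*y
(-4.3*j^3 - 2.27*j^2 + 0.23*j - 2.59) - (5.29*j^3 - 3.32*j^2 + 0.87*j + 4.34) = -9.59*j^3 + 1.05*j^2 - 0.64*j - 6.93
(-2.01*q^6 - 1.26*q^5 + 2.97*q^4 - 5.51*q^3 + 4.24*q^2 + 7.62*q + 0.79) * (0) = 0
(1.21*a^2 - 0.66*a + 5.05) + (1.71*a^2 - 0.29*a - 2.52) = 2.92*a^2 - 0.95*a + 2.53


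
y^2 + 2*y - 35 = (y - 5)*(y + 7)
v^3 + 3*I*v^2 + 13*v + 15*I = (v - 3*I)*(v + I)*(v + 5*I)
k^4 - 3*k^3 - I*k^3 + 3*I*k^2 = k^2*(k - 3)*(k - I)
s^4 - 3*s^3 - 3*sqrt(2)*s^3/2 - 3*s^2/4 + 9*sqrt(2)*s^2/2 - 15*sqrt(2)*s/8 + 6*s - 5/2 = (s - 5/2)*(s - 1/2)*(s - 2*sqrt(2))*(s + sqrt(2)/2)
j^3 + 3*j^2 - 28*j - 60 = (j - 5)*(j + 2)*(j + 6)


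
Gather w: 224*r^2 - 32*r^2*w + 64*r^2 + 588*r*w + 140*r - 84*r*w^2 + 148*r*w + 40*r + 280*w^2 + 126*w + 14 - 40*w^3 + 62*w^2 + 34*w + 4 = 288*r^2 + 180*r - 40*w^3 + w^2*(342 - 84*r) + w*(-32*r^2 + 736*r + 160) + 18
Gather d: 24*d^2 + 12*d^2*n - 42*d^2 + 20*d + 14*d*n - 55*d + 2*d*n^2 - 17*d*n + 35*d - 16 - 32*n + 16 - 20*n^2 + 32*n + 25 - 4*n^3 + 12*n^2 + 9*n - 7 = d^2*(12*n - 18) + d*(2*n^2 - 3*n) - 4*n^3 - 8*n^2 + 9*n + 18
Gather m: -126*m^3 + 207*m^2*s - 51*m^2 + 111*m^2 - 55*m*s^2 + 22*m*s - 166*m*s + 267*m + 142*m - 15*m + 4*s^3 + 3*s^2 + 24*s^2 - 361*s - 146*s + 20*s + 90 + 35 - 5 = -126*m^3 + m^2*(207*s + 60) + m*(-55*s^2 - 144*s + 394) + 4*s^3 + 27*s^2 - 487*s + 120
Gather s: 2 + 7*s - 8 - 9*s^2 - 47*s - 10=-9*s^2 - 40*s - 16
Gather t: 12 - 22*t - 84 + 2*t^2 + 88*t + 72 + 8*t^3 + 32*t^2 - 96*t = 8*t^3 + 34*t^2 - 30*t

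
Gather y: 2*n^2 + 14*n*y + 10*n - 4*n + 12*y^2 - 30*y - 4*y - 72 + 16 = 2*n^2 + 6*n + 12*y^2 + y*(14*n - 34) - 56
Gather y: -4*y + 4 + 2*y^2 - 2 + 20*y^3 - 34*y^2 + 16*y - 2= 20*y^3 - 32*y^2 + 12*y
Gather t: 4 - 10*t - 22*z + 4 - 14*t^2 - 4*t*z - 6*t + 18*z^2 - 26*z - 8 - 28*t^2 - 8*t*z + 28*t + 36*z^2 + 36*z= -42*t^2 + t*(12 - 12*z) + 54*z^2 - 12*z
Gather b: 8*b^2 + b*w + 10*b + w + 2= 8*b^2 + b*(w + 10) + w + 2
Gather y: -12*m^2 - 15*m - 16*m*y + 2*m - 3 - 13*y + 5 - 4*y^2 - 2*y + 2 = -12*m^2 - 13*m - 4*y^2 + y*(-16*m - 15) + 4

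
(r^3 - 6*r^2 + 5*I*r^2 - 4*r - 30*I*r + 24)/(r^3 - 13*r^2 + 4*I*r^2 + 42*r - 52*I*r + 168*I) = (r + I)/(r - 7)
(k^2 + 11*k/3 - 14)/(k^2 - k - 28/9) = 3*(k + 6)/(3*k + 4)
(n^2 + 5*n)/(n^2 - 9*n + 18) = n*(n + 5)/(n^2 - 9*n + 18)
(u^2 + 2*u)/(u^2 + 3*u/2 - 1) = 2*u/(2*u - 1)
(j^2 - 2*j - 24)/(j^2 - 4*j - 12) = (j + 4)/(j + 2)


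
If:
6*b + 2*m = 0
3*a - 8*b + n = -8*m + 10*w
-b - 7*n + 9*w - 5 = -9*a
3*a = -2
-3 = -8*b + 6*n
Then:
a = -2/3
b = -585/2276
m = 1755/2276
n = -959/1138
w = 1225/2276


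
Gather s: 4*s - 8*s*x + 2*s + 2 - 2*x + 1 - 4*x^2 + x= s*(6 - 8*x) - 4*x^2 - x + 3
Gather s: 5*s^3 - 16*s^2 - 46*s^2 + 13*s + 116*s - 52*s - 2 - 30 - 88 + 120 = 5*s^3 - 62*s^2 + 77*s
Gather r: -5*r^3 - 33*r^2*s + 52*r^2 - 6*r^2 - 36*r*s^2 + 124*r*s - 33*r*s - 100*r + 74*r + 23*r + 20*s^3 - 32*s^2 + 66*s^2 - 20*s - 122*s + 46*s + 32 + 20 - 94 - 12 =-5*r^3 + r^2*(46 - 33*s) + r*(-36*s^2 + 91*s - 3) + 20*s^3 + 34*s^2 - 96*s - 54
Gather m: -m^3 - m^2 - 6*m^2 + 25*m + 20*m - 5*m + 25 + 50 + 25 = -m^3 - 7*m^2 + 40*m + 100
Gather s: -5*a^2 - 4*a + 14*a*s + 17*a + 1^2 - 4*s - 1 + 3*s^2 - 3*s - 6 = -5*a^2 + 13*a + 3*s^2 + s*(14*a - 7) - 6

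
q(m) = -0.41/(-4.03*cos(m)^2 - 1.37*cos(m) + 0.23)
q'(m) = -0.41*(-8.06*sin(m)*cos(m) - 1.37*sin(m))/(-4.03*cos(m)^2 - 1.37*cos(m) + 0.23)^2 = (3.3046*cos(m) + 0.5617)*sin(m)/(4.03*cos(m)^2 + 1.37*cos(m) - 0.23)^2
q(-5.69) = 0.11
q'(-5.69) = 0.14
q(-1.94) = -2.05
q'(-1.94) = 14.77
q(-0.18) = 0.08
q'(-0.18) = -0.03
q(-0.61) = 0.11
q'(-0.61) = -0.14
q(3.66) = 0.25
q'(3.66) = 0.44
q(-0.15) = 0.08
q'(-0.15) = -0.02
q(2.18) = 1.34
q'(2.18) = -11.67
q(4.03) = 0.81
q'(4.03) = 4.56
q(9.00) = 0.22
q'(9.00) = -0.29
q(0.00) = 0.08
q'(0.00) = 0.00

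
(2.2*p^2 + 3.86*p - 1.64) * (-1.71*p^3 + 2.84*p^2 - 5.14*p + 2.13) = -3.762*p^5 - 0.3526*p^4 + 2.4588*p^3 - 19.812*p^2 + 16.6514*p - 3.4932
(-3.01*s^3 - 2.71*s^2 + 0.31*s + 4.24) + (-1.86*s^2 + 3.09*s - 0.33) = -3.01*s^3 - 4.57*s^2 + 3.4*s + 3.91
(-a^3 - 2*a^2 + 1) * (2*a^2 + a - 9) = -2*a^5 - 5*a^4 + 7*a^3 + 20*a^2 + a - 9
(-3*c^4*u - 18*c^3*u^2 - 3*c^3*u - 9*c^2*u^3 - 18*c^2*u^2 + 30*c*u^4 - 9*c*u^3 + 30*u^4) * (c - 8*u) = -3*c^5*u + 6*c^4*u^2 - 3*c^4*u + 135*c^3*u^3 + 6*c^3*u^2 + 102*c^2*u^4 + 135*c^2*u^3 - 240*c*u^5 + 102*c*u^4 - 240*u^5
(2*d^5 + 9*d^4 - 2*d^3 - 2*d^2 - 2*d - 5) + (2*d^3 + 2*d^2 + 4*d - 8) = 2*d^5 + 9*d^4 + 2*d - 13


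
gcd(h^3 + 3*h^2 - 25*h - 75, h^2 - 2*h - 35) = h + 5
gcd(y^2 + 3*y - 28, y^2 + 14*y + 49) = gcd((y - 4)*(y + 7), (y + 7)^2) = y + 7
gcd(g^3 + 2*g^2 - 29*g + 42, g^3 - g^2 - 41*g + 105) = g^2 + 4*g - 21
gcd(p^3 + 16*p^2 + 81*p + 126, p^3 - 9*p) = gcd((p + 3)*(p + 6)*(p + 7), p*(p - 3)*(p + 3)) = p + 3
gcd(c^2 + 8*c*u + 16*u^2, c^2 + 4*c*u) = c + 4*u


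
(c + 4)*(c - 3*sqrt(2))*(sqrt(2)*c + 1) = sqrt(2)*c^3 - 5*c^2 + 4*sqrt(2)*c^2 - 20*c - 3*sqrt(2)*c - 12*sqrt(2)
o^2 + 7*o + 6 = (o + 1)*(o + 6)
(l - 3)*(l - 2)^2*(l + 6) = l^4 - l^3 - 26*l^2 + 84*l - 72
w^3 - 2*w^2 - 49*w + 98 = (w - 7)*(w - 2)*(w + 7)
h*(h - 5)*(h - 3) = h^3 - 8*h^2 + 15*h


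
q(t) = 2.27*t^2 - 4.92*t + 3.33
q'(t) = 4.54*t - 4.92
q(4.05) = 20.64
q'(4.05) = 13.47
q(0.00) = 3.33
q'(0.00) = -4.92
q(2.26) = 3.81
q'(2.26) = 5.34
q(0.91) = 0.73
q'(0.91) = -0.79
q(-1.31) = 13.67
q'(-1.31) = -10.87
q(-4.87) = 81.13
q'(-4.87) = -27.03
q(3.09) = 9.80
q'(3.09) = 9.11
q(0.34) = 1.92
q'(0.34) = -3.38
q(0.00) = 3.33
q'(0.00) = -4.92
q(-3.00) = 38.52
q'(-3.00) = -18.54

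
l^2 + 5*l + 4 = (l + 1)*(l + 4)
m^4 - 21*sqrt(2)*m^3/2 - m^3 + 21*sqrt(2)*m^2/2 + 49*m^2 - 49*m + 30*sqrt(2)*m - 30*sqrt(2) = (m - 1)*(m - 6*sqrt(2))*(m - 5*sqrt(2))*(m + sqrt(2)/2)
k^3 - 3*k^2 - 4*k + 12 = (k - 3)*(k - 2)*(k + 2)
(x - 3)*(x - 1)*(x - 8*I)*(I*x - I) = I*x^4 + 8*x^3 - 5*I*x^3 - 40*x^2 + 7*I*x^2 + 56*x - 3*I*x - 24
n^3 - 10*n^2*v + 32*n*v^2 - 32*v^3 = (n - 4*v)^2*(n - 2*v)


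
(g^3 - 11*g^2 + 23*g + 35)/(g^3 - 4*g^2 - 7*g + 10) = (g^2 - 6*g - 7)/(g^2 + g - 2)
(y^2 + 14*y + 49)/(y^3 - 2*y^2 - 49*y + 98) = (y + 7)/(y^2 - 9*y + 14)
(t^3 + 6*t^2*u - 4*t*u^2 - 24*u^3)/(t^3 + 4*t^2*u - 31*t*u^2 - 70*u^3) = (t^2 + 4*t*u - 12*u^2)/(t^2 + 2*t*u - 35*u^2)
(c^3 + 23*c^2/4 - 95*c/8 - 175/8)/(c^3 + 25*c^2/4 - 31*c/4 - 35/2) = (c - 5/2)/(c - 2)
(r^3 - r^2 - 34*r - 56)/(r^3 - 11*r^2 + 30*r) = (r^3 - r^2 - 34*r - 56)/(r*(r^2 - 11*r + 30))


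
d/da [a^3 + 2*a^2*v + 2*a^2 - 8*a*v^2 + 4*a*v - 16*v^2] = 3*a^2 + 4*a*v + 4*a - 8*v^2 + 4*v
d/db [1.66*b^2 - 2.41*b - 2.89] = 3.32*b - 2.41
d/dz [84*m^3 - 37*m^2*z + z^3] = -37*m^2 + 3*z^2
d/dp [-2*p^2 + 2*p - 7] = 2 - 4*p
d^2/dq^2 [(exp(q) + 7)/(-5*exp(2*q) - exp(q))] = (-25*exp(3*q) - 695*exp(2*q) - 105*exp(q) - 7)*exp(-q)/(125*exp(3*q) + 75*exp(2*q) + 15*exp(q) + 1)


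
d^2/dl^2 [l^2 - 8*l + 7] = 2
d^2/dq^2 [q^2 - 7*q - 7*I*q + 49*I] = 2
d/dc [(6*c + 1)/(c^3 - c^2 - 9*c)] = (-6*c*(-c^2 + c + 9) + (6*c + 1)*(-3*c^2 + 2*c + 9))/(c^2*(-c^2 + c + 9)^2)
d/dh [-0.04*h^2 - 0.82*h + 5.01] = -0.08*h - 0.82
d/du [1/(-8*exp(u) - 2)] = 2*exp(u)/(4*exp(u) + 1)^2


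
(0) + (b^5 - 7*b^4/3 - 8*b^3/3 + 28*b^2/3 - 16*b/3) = b^5 - 7*b^4/3 - 8*b^3/3 + 28*b^2/3 - 16*b/3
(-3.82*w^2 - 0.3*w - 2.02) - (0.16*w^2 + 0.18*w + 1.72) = -3.98*w^2 - 0.48*w - 3.74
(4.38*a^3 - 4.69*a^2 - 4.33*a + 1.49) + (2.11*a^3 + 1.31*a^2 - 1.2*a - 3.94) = 6.49*a^3 - 3.38*a^2 - 5.53*a - 2.45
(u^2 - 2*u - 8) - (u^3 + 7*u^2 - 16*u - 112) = -u^3 - 6*u^2 + 14*u + 104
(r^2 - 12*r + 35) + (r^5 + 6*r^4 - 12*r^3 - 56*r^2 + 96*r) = r^5 + 6*r^4 - 12*r^3 - 55*r^2 + 84*r + 35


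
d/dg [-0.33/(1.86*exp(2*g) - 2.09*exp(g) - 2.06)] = (1.2276*exp(g) - 0.6897)*exp(g)/(-1.86*exp(2*g) + 2.09*exp(g) + 2.06)^2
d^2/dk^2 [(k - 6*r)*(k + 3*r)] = 2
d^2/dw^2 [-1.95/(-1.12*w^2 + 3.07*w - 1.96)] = (-4.89216*w^2 + 13.40976*w + 1.95*(2.24*w - 3.07)*(4.48*w - 6.14) - 8.56128)/(1.12*w^2 - 3.07*w + 1.96)^3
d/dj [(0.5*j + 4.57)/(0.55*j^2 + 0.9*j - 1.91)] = (0.275*j^2 + 0.45*j - (0.5*j + 4.57)*(1.1*j + 0.9) - 0.955)/(0.55*j^2 + 0.9*j - 1.91)^2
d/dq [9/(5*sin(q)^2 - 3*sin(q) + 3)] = 9*(3 - 10*sin(q))*cos(q)/(5*sin(q)^2 - 3*sin(q) + 3)^2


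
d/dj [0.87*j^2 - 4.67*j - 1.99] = 1.74*j - 4.67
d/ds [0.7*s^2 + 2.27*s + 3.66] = 1.4*s + 2.27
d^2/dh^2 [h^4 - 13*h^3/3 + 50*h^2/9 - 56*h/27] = 12*h^2 - 26*h + 100/9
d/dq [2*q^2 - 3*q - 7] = 4*q - 3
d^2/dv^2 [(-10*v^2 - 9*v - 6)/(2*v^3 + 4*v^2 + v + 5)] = 2*(-40*v^6 - 108*v^5 - 300*v^4 + 230*v^3 + 816*v^2 + 648*v - 91)/(8*v^9 + 48*v^8 + 108*v^7 + 172*v^6 + 294*v^5 + 312*v^4 + 271*v^3 + 315*v^2 + 75*v + 125)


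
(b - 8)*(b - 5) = b^2 - 13*b + 40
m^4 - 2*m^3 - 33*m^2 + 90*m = m*(m - 5)*(m - 3)*(m + 6)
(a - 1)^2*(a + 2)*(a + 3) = a^4 + 3*a^3 - 3*a^2 - 7*a + 6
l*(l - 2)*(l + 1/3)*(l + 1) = l^4 - 2*l^3/3 - 7*l^2/3 - 2*l/3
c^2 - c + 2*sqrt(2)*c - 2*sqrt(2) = (c - 1)*(c + 2*sqrt(2))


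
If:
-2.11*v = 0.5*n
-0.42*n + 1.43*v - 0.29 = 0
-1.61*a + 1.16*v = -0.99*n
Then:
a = -0.17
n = -0.38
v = 0.09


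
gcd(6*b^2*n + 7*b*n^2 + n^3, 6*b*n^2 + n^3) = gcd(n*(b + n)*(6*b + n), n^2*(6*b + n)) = 6*b*n + n^2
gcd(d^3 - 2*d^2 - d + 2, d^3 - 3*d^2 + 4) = d^2 - d - 2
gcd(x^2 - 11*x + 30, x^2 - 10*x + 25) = x - 5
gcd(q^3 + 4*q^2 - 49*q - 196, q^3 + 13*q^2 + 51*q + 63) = q + 7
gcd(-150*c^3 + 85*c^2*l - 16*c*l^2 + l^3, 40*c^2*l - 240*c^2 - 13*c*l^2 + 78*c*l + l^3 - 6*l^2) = 5*c - l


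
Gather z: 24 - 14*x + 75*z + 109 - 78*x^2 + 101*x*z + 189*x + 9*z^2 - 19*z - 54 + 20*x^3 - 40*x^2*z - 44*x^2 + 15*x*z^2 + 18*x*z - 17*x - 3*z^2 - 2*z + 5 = 20*x^3 - 122*x^2 + 158*x + z^2*(15*x + 6) + z*(-40*x^2 + 119*x + 54) + 84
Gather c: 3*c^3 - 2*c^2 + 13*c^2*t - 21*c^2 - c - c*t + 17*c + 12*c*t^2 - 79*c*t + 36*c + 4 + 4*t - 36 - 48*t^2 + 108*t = 3*c^3 + c^2*(13*t - 23) + c*(12*t^2 - 80*t + 52) - 48*t^2 + 112*t - 32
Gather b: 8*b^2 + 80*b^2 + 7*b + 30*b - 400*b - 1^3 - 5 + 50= 88*b^2 - 363*b + 44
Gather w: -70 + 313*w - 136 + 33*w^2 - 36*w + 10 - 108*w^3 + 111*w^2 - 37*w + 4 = -108*w^3 + 144*w^2 + 240*w - 192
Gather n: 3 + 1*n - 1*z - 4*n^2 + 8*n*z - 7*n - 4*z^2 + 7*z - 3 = -4*n^2 + n*(8*z - 6) - 4*z^2 + 6*z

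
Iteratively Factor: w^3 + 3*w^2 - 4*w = (w - 1)*(w^2 + 4*w) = w*(w - 1)*(w + 4)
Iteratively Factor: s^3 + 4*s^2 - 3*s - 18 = (s - 2)*(s^2 + 6*s + 9) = (s - 2)*(s + 3)*(s + 3)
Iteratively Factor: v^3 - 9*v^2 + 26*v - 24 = (v - 2)*(v^2 - 7*v + 12) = (v - 4)*(v - 2)*(v - 3)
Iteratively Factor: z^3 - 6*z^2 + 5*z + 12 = (z - 4)*(z^2 - 2*z - 3) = (z - 4)*(z - 3)*(z + 1)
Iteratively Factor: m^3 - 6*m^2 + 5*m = (m)*(m^2 - 6*m + 5) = m*(m - 5)*(m - 1)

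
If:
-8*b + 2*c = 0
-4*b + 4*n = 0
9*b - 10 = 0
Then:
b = 10/9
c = 40/9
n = 10/9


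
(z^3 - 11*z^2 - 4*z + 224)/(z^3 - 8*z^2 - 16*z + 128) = (z - 7)/(z - 4)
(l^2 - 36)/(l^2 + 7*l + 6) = (l - 6)/(l + 1)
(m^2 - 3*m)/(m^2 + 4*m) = (m - 3)/(m + 4)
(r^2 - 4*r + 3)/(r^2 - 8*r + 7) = (r - 3)/(r - 7)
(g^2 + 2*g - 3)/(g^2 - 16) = (g^2 + 2*g - 3)/(g^2 - 16)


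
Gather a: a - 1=a - 1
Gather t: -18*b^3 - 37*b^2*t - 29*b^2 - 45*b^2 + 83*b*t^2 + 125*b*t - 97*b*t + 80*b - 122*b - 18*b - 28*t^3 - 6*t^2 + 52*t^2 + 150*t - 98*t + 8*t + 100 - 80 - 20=-18*b^3 - 74*b^2 - 60*b - 28*t^3 + t^2*(83*b + 46) + t*(-37*b^2 + 28*b + 60)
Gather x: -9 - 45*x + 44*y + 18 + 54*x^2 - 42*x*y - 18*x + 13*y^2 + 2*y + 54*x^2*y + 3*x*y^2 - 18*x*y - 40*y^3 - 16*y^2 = x^2*(54*y + 54) + x*(3*y^2 - 60*y - 63) - 40*y^3 - 3*y^2 + 46*y + 9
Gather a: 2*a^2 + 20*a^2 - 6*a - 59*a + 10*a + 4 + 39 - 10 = 22*a^2 - 55*a + 33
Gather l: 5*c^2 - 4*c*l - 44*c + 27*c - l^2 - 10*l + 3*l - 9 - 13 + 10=5*c^2 - 17*c - l^2 + l*(-4*c - 7) - 12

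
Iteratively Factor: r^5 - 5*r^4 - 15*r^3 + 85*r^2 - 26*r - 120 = (r + 4)*(r^4 - 9*r^3 + 21*r^2 + r - 30) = (r - 3)*(r + 4)*(r^3 - 6*r^2 + 3*r + 10) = (r - 5)*(r - 3)*(r + 4)*(r^2 - r - 2) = (r - 5)*(r - 3)*(r - 2)*(r + 4)*(r + 1)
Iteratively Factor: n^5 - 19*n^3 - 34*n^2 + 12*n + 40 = (n - 5)*(n^4 + 5*n^3 + 6*n^2 - 4*n - 8) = (n - 5)*(n - 1)*(n^3 + 6*n^2 + 12*n + 8) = (n - 5)*(n - 1)*(n + 2)*(n^2 + 4*n + 4) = (n - 5)*(n - 1)*(n + 2)^2*(n + 2)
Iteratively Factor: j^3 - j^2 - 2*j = (j + 1)*(j^2 - 2*j) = (j - 2)*(j + 1)*(j)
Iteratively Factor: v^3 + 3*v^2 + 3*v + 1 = (v + 1)*(v^2 + 2*v + 1) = (v + 1)^2*(v + 1)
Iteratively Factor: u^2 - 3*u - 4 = (u + 1)*(u - 4)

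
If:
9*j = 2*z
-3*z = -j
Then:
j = 0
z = 0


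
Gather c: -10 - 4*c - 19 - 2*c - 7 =-6*c - 36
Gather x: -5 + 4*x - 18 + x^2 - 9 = x^2 + 4*x - 32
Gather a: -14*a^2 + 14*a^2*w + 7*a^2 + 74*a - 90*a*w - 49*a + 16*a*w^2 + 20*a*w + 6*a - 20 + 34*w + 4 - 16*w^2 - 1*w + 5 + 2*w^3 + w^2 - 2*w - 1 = a^2*(14*w - 7) + a*(16*w^2 - 70*w + 31) + 2*w^3 - 15*w^2 + 31*w - 12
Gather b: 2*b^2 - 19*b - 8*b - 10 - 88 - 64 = 2*b^2 - 27*b - 162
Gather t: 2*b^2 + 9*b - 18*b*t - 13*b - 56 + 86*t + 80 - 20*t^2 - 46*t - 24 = 2*b^2 - 4*b - 20*t^2 + t*(40 - 18*b)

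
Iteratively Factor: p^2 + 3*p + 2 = (p + 1)*(p + 2)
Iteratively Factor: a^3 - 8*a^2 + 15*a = (a - 5)*(a^2 - 3*a) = (a - 5)*(a - 3)*(a)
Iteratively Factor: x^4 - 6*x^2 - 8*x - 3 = (x - 3)*(x^3 + 3*x^2 + 3*x + 1) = (x - 3)*(x + 1)*(x^2 + 2*x + 1) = (x - 3)*(x + 1)^2*(x + 1)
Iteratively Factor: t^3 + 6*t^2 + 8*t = (t + 2)*(t^2 + 4*t) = (t + 2)*(t + 4)*(t)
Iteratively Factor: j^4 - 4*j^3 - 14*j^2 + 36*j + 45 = (j + 3)*(j^3 - 7*j^2 + 7*j + 15) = (j - 3)*(j + 3)*(j^2 - 4*j - 5) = (j - 3)*(j + 1)*(j + 3)*(j - 5)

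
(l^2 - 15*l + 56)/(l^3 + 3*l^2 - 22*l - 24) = (l^2 - 15*l + 56)/(l^3 + 3*l^2 - 22*l - 24)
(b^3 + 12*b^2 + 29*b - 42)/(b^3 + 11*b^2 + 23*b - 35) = (b + 6)/(b + 5)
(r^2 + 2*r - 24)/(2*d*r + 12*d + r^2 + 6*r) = (r - 4)/(2*d + r)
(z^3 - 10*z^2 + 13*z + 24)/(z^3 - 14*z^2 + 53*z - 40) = (z^2 - 2*z - 3)/(z^2 - 6*z + 5)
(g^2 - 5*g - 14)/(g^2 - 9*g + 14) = (g + 2)/(g - 2)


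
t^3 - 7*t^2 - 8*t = t*(t - 8)*(t + 1)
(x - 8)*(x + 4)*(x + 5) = x^3 + x^2 - 52*x - 160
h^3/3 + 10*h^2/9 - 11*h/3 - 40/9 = (h/3 + 1/3)*(h - 8/3)*(h + 5)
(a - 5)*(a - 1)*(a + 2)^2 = a^4 - 2*a^3 - 15*a^2 - 4*a + 20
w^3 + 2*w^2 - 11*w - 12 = (w - 3)*(w + 1)*(w + 4)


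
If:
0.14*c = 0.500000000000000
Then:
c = 3.57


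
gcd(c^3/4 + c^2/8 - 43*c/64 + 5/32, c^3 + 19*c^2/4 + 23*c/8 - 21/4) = c + 2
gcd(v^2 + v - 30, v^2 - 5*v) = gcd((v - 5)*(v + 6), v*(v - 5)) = v - 5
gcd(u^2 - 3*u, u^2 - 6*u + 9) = u - 3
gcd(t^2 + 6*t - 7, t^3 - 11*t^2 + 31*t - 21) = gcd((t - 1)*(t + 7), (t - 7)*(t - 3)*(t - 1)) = t - 1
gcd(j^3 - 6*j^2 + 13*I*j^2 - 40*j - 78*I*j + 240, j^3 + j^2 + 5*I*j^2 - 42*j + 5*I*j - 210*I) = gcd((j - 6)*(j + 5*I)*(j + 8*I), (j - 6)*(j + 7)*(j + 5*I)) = j^2 + j*(-6 + 5*I) - 30*I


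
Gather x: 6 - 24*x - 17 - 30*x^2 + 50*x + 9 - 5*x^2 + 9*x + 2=-35*x^2 + 35*x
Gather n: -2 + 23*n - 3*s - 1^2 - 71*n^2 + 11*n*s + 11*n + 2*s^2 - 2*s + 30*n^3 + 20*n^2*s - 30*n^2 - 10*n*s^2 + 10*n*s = 30*n^3 + n^2*(20*s - 101) + n*(-10*s^2 + 21*s + 34) + 2*s^2 - 5*s - 3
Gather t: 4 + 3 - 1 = 6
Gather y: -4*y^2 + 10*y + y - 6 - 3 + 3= -4*y^2 + 11*y - 6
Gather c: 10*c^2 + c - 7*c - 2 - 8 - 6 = 10*c^2 - 6*c - 16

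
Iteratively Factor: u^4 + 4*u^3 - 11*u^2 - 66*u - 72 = (u - 4)*(u^3 + 8*u^2 + 21*u + 18) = (u - 4)*(u + 2)*(u^2 + 6*u + 9) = (u - 4)*(u + 2)*(u + 3)*(u + 3)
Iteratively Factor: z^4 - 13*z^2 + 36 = (z - 2)*(z^3 + 2*z^2 - 9*z - 18) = (z - 3)*(z - 2)*(z^2 + 5*z + 6) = (z - 3)*(z - 2)*(z + 3)*(z + 2)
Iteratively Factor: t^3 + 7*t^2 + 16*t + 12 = (t + 3)*(t^2 + 4*t + 4) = (t + 2)*(t + 3)*(t + 2)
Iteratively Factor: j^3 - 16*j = (j + 4)*(j^2 - 4*j) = j*(j + 4)*(j - 4)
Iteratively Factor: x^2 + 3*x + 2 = (x + 2)*(x + 1)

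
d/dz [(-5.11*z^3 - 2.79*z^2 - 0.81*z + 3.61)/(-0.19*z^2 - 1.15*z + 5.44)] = (0.9709*z^4 + 11.753*z^3 - 80.3406*z^2 - 28.9834*z - 0.254900000000001)/(0.0361*z^4 + 0.437*z^3 - 0.7447*z^2 - 12.512*z + 29.5936)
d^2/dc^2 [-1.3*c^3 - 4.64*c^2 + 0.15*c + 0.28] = -7.8*c - 9.28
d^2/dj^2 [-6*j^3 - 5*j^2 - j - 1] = -36*j - 10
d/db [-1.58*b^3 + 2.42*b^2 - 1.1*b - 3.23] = -4.74*b^2 + 4.84*b - 1.1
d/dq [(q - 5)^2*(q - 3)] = (q - 5)*(3*q - 11)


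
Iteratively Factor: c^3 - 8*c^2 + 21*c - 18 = (c - 2)*(c^2 - 6*c + 9) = (c - 3)*(c - 2)*(c - 3)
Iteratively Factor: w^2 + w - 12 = (w + 4)*(w - 3)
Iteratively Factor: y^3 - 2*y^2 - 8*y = (y - 4)*(y^2 + 2*y) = (y - 4)*(y + 2)*(y)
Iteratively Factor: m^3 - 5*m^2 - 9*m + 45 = (m + 3)*(m^2 - 8*m + 15) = (m - 5)*(m + 3)*(m - 3)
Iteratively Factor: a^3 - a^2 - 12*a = (a + 3)*(a^2 - 4*a) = a*(a + 3)*(a - 4)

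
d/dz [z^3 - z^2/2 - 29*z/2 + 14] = 3*z^2 - z - 29/2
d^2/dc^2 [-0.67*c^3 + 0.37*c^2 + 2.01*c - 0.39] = 0.74 - 4.02*c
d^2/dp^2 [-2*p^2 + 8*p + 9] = -4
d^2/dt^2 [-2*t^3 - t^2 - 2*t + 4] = -12*t - 2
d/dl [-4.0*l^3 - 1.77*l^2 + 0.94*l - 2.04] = -12.0*l^2 - 3.54*l + 0.94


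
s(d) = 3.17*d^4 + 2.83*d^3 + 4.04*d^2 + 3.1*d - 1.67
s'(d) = 12.68*d^3 + 8.49*d^2 + 8.08*d + 3.1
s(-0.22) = -2.18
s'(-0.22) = 1.60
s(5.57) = 3681.25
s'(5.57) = 2502.72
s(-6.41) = 4750.80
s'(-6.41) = -3039.45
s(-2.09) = 44.15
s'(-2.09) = -92.46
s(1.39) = 29.88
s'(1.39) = 64.79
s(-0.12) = -1.99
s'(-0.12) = 2.23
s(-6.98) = 6735.69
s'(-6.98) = -3951.73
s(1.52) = 39.24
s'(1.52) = 79.53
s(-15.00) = 151790.83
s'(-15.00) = -41002.85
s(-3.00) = 205.75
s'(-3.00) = -287.09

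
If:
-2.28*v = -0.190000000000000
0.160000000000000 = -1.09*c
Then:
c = -0.15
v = 0.08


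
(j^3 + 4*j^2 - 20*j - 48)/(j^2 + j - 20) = (j^2 + 8*j + 12)/(j + 5)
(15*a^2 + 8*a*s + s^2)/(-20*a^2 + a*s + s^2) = (3*a + s)/(-4*a + s)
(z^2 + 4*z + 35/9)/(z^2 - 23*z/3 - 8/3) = (9*z^2 + 36*z + 35)/(3*(3*z^2 - 23*z - 8))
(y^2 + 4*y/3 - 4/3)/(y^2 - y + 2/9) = 3*(y + 2)/(3*y - 1)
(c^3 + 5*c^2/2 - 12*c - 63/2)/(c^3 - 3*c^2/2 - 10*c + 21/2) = (c + 3)/(c - 1)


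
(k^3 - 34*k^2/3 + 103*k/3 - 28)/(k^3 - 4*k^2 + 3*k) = (3*k^2 - 25*k + 28)/(3*k*(k - 1))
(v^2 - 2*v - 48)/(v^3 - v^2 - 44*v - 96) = (v + 6)/(v^2 + 7*v + 12)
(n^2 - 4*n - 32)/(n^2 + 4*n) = (n - 8)/n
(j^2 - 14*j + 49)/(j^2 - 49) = (j - 7)/(j + 7)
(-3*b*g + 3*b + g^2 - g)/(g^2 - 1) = (-3*b + g)/(g + 1)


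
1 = 1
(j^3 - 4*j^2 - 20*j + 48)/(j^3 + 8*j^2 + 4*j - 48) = (j - 6)/(j + 6)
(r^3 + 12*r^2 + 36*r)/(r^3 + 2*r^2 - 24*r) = (r + 6)/(r - 4)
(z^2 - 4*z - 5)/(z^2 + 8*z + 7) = (z - 5)/(z + 7)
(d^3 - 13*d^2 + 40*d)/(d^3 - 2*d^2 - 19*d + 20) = d*(d - 8)/(d^2 + 3*d - 4)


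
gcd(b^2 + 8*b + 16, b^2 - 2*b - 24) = b + 4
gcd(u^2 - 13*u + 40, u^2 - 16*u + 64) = u - 8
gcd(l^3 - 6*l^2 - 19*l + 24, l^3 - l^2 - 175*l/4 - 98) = l - 8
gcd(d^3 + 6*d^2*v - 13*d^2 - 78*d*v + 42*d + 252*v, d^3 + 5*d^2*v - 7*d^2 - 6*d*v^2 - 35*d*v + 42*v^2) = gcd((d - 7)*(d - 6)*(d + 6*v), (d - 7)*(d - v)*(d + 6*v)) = d^2 + 6*d*v - 7*d - 42*v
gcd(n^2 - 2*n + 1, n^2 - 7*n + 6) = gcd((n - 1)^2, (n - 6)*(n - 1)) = n - 1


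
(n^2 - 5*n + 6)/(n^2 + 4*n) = (n^2 - 5*n + 6)/(n*(n + 4))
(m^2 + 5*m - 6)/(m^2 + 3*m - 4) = (m + 6)/(m + 4)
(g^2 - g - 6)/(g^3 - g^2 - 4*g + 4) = (g - 3)/(g^2 - 3*g + 2)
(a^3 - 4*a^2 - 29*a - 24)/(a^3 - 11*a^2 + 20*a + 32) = (a + 3)/(a - 4)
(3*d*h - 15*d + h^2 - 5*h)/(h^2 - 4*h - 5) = (3*d + h)/(h + 1)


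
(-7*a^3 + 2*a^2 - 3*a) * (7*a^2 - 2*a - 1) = -49*a^5 + 28*a^4 - 18*a^3 + 4*a^2 + 3*a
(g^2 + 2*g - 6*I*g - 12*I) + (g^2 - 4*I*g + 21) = 2*g^2 + 2*g - 10*I*g + 21 - 12*I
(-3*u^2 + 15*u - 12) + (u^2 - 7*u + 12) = -2*u^2 + 8*u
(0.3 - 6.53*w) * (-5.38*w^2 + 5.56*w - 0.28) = 35.1314*w^3 - 37.9208*w^2 + 3.4964*w - 0.084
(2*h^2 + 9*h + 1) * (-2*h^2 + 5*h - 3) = -4*h^4 - 8*h^3 + 37*h^2 - 22*h - 3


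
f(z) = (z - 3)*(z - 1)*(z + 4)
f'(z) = (z - 3)*(z - 1) + (z - 3)*(z + 4) + (z - 1)*(z + 4)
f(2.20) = -5.95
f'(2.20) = 1.52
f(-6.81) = -215.29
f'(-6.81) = 126.13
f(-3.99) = 0.35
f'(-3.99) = 34.76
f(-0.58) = 19.34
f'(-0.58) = -11.99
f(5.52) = 108.44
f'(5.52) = 78.41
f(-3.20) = 20.83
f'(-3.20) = 17.72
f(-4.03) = -1.06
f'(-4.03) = 35.72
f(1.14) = -1.34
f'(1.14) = -9.10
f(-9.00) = -600.00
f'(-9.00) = 230.00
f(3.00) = 0.00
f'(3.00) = 14.00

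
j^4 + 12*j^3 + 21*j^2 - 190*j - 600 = (j - 4)*(j + 5)^2*(j + 6)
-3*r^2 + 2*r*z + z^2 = (-r + z)*(3*r + z)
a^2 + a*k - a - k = (a - 1)*(a + k)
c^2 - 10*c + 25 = (c - 5)^2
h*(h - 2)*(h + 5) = h^3 + 3*h^2 - 10*h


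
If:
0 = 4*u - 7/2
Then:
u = 7/8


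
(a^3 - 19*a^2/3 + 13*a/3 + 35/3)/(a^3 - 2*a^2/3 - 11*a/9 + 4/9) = 3*(3*a^2 - 22*a + 35)/(9*a^2 - 15*a + 4)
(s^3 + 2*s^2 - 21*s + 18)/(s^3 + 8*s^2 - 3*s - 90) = (s - 1)/(s + 5)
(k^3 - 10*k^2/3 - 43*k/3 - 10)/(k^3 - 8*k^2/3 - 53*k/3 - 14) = (3*k + 5)/(3*k + 7)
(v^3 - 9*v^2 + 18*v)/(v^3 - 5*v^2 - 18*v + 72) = v/(v + 4)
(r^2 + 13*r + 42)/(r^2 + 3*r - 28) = (r + 6)/(r - 4)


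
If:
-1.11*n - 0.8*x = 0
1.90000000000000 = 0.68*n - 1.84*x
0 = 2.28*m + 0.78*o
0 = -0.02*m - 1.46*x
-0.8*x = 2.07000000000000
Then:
No Solution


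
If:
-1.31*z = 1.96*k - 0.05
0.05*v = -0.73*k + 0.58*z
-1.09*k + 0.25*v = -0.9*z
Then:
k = 0.01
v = -0.00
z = 0.02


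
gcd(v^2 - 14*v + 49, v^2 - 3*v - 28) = v - 7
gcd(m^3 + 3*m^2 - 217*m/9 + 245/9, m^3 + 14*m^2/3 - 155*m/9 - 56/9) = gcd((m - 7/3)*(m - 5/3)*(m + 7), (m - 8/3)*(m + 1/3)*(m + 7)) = m + 7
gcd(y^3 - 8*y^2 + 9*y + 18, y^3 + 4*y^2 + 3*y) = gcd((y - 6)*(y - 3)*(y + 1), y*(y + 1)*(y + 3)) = y + 1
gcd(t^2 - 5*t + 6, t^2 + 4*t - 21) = t - 3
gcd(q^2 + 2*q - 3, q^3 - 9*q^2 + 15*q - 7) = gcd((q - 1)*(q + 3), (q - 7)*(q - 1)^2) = q - 1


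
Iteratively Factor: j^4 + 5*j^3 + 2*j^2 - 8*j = (j - 1)*(j^3 + 6*j^2 + 8*j) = j*(j - 1)*(j^2 + 6*j + 8) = j*(j - 1)*(j + 4)*(j + 2)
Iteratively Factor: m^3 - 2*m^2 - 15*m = (m - 5)*(m^2 + 3*m) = m*(m - 5)*(m + 3)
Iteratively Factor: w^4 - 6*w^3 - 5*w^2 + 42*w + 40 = (w - 5)*(w^3 - w^2 - 10*w - 8) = (w - 5)*(w + 2)*(w^2 - 3*w - 4) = (w - 5)*(w - 4)*(w + 2)*(w + 1)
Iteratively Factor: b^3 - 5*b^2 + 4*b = (b - 4)*(b^2 - b) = b*(b - 4)*(b - 1)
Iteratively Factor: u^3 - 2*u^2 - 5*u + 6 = (u - 3)*(u^2 + u - 2) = (u - 3)*(u + 2)*(u - 1)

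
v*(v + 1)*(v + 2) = v^3 + 3*v^2 + 2*v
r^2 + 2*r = r*(r + 2)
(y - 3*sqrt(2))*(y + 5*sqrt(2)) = y^2 + 2*sqrt(2)*y - 30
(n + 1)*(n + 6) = n^2 + 7*n + 6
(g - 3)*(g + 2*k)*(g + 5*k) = g^3 + 7*g^2*k - 3*g^2 + 10*g*k^2 - 21*g*k - 30*k^2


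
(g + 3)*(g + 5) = g^2 + 8*g + 15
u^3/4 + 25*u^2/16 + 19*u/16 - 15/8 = (u/4 + 1/2)*(u - 3/4)*(u + 5)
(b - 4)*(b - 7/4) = b^2 - 23*b/4 + 7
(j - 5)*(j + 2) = j^2 - 3*j - 10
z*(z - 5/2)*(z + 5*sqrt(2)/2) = z^3 - 5*z^2/2 + 5*sqrt(2)*z^2/2 - 25*sqrt(2)*z/4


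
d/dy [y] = 1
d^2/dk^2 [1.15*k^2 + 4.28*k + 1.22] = 2.30000000000000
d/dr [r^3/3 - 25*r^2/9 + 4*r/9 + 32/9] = r^2 - 50*r/9 + 4/9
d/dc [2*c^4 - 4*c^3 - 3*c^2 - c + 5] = 8*c^3 - 12*c^2 - 6*c - 1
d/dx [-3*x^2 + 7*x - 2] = 7 - 6*x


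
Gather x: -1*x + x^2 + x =x^2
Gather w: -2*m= -2*m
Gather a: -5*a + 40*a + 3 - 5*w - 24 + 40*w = 35*a + 35*w - 21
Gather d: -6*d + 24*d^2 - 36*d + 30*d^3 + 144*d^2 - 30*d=30*d^3 + 168*d^2 - 72*d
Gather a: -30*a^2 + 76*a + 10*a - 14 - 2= -30*a^2 + 86*a - 16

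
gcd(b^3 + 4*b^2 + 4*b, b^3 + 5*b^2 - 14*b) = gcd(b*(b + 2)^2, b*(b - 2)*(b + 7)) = b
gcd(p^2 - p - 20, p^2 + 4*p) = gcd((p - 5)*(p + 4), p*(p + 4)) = p + 4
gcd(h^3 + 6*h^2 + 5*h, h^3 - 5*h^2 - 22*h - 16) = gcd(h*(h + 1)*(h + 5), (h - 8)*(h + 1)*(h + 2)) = h + 1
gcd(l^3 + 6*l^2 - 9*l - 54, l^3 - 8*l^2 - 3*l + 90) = l + 3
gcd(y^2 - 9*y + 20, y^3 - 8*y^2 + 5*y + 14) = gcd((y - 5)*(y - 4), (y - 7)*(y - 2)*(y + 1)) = 1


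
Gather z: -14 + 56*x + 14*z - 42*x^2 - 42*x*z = -42*x^2 + 56*x + z*(14 - 42*x) - 14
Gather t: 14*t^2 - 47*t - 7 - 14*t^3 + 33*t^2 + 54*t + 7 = -14*t^3 + 47*t^2 + 7*t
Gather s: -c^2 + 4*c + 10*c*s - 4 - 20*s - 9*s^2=-c^2 + 4*c - 9*s^2 + s*(10*c - 20) - 4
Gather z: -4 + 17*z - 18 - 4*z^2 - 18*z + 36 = -4*z^2 - z + 14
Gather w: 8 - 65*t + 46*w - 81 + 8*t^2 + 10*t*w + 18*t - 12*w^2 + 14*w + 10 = 8*t^2 - 47*t - 12*w^2 + w*(10*t + 60) - 63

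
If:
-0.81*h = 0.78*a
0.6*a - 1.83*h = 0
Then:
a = 0.00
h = 0.00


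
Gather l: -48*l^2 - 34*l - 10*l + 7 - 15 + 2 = -48*l^2 - 44*l - 6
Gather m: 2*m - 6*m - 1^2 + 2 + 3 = 4 - 4*m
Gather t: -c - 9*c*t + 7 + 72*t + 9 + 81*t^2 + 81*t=-c + 81*t^2 + t*(153 - 9*c) + 16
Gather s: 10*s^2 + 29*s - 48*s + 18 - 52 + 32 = 10*s^2 - 19*s - 2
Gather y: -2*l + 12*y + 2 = -2*l + 12*y + 2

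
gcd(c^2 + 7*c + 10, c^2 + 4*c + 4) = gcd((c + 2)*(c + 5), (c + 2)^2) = c + 2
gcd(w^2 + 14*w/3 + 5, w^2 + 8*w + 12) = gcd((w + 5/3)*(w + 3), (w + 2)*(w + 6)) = 1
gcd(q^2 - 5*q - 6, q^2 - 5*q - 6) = q^2 - 5*q - 6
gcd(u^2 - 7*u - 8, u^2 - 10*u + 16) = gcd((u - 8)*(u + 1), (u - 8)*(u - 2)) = u - 8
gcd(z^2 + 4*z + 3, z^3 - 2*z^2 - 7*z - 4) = z + 1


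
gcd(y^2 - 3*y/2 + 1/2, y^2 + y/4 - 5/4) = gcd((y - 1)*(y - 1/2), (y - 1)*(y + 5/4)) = y - 1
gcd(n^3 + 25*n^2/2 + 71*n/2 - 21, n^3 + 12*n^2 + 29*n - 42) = n^2 + 13*n + 42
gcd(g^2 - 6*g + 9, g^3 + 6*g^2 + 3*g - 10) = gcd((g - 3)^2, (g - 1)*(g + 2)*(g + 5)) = 1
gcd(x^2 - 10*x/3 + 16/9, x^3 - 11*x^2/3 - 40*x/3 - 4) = 1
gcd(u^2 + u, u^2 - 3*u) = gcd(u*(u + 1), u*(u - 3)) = u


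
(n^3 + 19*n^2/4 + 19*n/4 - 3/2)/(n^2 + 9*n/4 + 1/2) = (4*n^2 + 11*n - 3)/(4*n + 1)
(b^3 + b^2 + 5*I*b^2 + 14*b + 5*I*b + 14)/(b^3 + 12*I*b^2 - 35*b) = (b^2 + b*(1 - 2*I) - 2*I)/(b*(b + 5*I))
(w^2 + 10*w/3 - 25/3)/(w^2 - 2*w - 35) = (w - 5/3)/(w - 7)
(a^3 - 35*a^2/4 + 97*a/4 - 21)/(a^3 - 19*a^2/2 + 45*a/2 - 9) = (4*a^2 - 23*a + 28)/(2*(2*a^2 - 13*a + 6))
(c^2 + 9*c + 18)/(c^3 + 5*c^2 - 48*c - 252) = (c + 3)/(c^2 - c - 42)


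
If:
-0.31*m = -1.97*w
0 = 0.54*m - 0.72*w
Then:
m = 0.00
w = 0.00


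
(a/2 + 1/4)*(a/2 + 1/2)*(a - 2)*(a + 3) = a^4/4 + 5*a^3/8 - a^2 - 17*a/8 - 3/4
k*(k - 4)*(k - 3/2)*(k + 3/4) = k^4 - 19*k^3/4 + 15*k^2/8 + 9*k/2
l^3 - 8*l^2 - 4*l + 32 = (l - 8)*(l - 2)*(l + 2)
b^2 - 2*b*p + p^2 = (b - p)^2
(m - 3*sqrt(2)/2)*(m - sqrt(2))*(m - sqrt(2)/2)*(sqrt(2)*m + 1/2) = sqrt(2)*m^4 - 11*m^3/2 + 4*sqrt(2)*m^2 - m/4 - 3*sqrt(2)/4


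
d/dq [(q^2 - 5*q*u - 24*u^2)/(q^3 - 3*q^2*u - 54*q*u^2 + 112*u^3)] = (-q^2 - 6*q*u - 29*u^2)/(q^4 + 10*q^3*u - 3*q^2*u^2 - 140*q*u^3 + 196*u^4)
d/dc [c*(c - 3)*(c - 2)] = 3*c^2 - 10*c + 6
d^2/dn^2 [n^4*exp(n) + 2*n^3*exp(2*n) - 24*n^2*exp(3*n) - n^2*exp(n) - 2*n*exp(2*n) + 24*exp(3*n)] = (n^4 + 8*n^3*exp(n) + 8*n^3 - 216*n^2*exp(2*n) + 24*n^2*exp(n) + 11*n^2 - 288*n*exp(2*n) + 4*n*exp(n) - 4*n + 168*exp(2*n) - 8*exp(n) - 2)*exp(n)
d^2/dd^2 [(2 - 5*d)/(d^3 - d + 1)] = 2*(-(5*d - 2)*(3*d^2 - 1)^2 + (15*d^2 + 3*d*(5*d - 2) - 5)*(d^3 - d + 1))/(d^3 - d + 1)^3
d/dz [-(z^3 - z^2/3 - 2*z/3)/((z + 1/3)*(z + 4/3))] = 3*(-27*z^4 - 90*z^3 - 39*z^2 + 8*z + 8)/(81*z^4 + 270*z^3 + 297*z^2 + 120*z + 16)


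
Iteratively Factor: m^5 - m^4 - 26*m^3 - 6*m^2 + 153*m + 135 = (m + 3)*(m^4 - 4*m^3 - 14*m^2 + 36*m + 45) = (m - 3)*(m + 3)*(m^3 - m^2 - 17*m - 15) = (m - 5)*(m - 3)*(m + 3)*(m^2 + 4*m + 3) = (m - 5)*(m - 3)*(m + 3)^2*(m + 1)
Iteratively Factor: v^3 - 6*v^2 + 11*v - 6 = (v - 1)*(v^2 - 5*v + 6) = (v - 3)*(v - 1)*(v - 2)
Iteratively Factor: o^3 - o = (o)*(o^2 - 1) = o*(o - 1)*(o + 1)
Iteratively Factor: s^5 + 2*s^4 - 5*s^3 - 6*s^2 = (s + 1)*(s^4 + s^3 - 6*s^2) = s*(s + 1)*(s^3 + s^2 - 6*s) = s*(s - 2)*(s + 1)*(s^2 + 3*s) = s*(s - 2)*(s + 1)*(s + 3)*(s)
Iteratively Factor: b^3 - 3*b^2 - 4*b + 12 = (b - 2)*(b^2 - b - 6) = (b - 2)*(b + 2)*(b - 3)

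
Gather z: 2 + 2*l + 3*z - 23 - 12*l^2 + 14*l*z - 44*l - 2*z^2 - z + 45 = -12*l^2 - 42*l - 2*z^2 + z*(14*l + 2) + 24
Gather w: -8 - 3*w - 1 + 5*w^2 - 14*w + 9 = 5*w^2 - 17*w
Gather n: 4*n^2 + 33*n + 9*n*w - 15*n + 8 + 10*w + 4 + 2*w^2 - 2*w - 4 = 4*n^2 + n*(9*w + 18) + 2*w^2 + 8*w + 8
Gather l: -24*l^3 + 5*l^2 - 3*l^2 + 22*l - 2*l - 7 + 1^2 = -24*l^3 + 2*l^2 + 20*l - 6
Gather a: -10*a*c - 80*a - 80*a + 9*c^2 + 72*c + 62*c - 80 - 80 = a*(-10*c - 160) + 9*c^2 + 134*c - 160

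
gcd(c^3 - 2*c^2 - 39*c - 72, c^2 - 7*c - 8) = c - 8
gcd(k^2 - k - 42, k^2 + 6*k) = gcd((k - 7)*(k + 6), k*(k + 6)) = k + 6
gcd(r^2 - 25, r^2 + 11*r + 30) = r + 5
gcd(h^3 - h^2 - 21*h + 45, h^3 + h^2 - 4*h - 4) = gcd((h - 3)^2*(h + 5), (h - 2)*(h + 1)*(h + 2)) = 1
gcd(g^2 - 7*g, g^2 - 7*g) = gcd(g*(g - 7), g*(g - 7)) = g^2 - 7*g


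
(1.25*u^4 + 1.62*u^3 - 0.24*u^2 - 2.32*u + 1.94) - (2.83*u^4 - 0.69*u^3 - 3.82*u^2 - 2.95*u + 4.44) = -1.58*u^4 + 2.31*u^3 + 3.58*u^2 + 0.63*u - 2.5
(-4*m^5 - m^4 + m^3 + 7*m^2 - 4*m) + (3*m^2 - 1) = -4*m^5 - m^4 + m^3 + 10*m^2 - 4*m - 1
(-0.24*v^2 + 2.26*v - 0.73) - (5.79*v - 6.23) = -0.24*v^2 - 3.53*v + 5.5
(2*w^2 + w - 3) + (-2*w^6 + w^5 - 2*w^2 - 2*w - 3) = -2*w^6 + w^5 - w - 6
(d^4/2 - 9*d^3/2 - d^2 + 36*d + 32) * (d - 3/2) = d^5/2 - 21*d^4/4 + 23*d^3/4 + 75*d^2/2 - 22*d - 48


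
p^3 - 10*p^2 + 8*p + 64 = (p - 8)*(p - 4)*(p + 2)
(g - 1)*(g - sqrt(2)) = g^2 - sqrt(2)*g - g + sqrt(2)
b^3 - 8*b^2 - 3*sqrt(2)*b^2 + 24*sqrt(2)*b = b*(b - 8)*(b - 3*sqrt(2))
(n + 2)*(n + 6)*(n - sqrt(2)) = n^3 - sqrt(2)*n^2 + 8*n^2 - 8*sqrt(2)*n + 12*n - 12*sqrt(2)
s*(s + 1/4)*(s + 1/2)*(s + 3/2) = s^4 + 9*s^3/4 + 5*s^2/4 + 3*s/16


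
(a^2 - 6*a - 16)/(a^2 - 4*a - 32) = (a + 2)/(a + 4)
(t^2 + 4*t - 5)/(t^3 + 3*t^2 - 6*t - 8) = (t^2 + 4*t - 5)/(t^3 + 3*t^2 - 6*t - 8)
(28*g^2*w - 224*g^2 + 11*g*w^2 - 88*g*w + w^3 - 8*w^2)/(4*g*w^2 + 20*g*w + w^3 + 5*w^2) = (7*g*w - 56*g + w^2 - 8*w)/(w*(w + 5))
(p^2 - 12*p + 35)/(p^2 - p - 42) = (p - 5)/(p + 6)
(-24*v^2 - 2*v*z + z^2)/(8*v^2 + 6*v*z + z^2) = (-6*v + z)/(2*v + z)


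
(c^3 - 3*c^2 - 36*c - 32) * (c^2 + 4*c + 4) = c^5 + c^4 - 44*c^3 - 188*c^2 - 272*c - 128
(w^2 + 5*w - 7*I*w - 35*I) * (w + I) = w^3 + 5*w^2 - 6*I*w^2 + 7*w - 30*I*w + 35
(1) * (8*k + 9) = 8*k + 9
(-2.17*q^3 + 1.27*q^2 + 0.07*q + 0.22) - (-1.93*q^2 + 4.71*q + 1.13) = -2.17*q^3 + 3.2*q^2 - 4.64*q - 0.91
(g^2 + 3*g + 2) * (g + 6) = g^3 + 9*g^2 + 20*g + 12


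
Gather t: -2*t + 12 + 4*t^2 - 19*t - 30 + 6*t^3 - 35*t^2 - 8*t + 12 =6*t^3 - 31*t^2 - 29*t - 6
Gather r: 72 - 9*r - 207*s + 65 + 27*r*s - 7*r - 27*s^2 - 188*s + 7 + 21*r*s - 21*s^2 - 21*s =r*(48*s - 16) - 48*s^2 - 416*s + 144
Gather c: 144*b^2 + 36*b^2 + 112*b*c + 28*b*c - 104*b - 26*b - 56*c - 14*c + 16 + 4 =180*b^2 - 130*b + c*(140*b - 70) + 20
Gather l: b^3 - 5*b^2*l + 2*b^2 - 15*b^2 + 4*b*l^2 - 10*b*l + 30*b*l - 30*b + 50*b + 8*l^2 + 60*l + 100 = b^3 - 13*b^2 + 20*b + l^2*(4*b + 8) + l*(-5*b^2 + 20*b + 60) + 100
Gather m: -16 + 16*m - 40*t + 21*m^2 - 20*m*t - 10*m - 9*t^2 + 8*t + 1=21*m^2 + m*(6 - 20*t) - 9*t^2 - 32*t - 15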